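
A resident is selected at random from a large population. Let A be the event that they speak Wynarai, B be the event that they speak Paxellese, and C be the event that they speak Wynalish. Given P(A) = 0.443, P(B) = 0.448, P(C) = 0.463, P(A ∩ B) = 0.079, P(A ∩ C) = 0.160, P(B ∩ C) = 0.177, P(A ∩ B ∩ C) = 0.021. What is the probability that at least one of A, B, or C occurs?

0.959

P(A ∪ B ∪ C) = 0.443 + 0.448 + 0.463 − 0.079 − 0.160 − 0.177 + 0.021 = 0.959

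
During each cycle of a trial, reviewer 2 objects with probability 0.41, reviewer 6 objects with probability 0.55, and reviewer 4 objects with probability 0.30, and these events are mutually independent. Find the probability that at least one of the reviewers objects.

0.81415

P(none) = (1 − 0.41) × (1 − 0.55) × (1 − 0.30) = 0.59 × 0.45 × 0.70 = 0.18585
P(at least one) = 1 − 0.18585 = 0.81415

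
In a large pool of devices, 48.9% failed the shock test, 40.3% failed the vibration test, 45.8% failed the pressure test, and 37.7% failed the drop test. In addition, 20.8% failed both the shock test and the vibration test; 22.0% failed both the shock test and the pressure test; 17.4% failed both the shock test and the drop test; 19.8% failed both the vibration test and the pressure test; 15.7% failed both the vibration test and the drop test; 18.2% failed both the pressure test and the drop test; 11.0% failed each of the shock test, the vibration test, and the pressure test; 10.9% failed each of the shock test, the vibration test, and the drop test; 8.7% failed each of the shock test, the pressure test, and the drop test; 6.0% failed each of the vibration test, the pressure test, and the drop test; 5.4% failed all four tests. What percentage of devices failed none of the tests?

Apply inclusion-exclusion:
P(at least one) = 48.9 + 40.3 + 45.8 + 37.7 − 20.8 − 22.0 − 17.4 − 19.8 − 15.7 − 18.2 + 11.0 + 10.9 + 8.7 + 6.0 − 5.4 = 90.0%
P(none) = 100% − 90.0% = 10.0%

10.0%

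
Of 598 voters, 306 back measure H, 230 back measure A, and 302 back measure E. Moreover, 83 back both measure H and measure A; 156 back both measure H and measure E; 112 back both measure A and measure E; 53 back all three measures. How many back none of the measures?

58

By inclusion-exclusion,
|union| = 306 + 230 + 302 − 83 − 156 − 112 + 53 = 540
None: 598 − 540 = 58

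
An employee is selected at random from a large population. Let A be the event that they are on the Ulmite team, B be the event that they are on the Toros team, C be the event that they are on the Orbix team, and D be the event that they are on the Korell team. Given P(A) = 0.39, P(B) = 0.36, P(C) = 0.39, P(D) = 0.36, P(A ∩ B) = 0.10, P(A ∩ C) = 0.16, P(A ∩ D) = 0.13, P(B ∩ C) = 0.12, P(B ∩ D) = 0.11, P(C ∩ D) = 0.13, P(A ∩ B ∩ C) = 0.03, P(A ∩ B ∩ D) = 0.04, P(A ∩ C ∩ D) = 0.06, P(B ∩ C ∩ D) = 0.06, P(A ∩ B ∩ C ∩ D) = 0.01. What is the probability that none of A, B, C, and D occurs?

Inclusion–exclusion gives
P(A ∪ B ∪ C ∪ D) = 0.39 + 0.36 + 0.39 + 0.36 − 0.10 − 0.16 − 0.13 − 0.12 − 0.11 − 0.13 + 0.03 + 0.04 + 0.06 + 0.06 − 0.01 = 0.93
P(none) = 1 − 0.93 = 0.07

0.07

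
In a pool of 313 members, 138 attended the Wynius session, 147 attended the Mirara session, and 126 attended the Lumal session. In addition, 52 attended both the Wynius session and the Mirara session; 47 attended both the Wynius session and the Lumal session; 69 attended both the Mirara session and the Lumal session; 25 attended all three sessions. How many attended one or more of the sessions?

268

|at least one| = 138 + 147 + 126 − 52 − 47 − 69 + 25 = 268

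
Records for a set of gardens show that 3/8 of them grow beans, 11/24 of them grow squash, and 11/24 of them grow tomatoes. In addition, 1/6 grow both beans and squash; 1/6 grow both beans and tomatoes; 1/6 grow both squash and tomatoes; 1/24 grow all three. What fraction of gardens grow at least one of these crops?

P(at least one) = 3/8 + 11/24 + 11/24 − 1/6 − 1/6 − 1/6 + 1/24 = 5/6

5/6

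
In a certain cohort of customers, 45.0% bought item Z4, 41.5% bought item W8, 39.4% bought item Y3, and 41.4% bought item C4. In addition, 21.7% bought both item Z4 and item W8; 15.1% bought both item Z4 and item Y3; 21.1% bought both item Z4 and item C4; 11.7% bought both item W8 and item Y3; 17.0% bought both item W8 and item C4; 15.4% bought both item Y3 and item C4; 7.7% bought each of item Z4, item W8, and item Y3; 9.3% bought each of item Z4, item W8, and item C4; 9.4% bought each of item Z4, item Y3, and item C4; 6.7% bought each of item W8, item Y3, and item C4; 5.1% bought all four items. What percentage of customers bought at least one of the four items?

P(≥1) = 45.0 + 41.5 + 39.4 + 41.4 − 21.7 − 15.1 − 21.1 − 11.7 − 17.0 − 15.4 + 7.7 + 9.3 + 9.4 + 6.7 − 5.1 = 93.3%

93.3%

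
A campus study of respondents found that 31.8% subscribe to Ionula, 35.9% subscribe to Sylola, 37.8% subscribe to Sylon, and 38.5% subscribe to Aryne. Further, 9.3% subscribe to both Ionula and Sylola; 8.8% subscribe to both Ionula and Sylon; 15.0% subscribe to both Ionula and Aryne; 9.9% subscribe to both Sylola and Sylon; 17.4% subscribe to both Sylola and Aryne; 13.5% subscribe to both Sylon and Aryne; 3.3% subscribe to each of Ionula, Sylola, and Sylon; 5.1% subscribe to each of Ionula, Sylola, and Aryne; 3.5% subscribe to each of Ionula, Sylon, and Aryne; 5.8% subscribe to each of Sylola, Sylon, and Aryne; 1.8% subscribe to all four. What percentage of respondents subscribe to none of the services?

P(at least one) = 31.8 + 35.9 + 37.8 + 38.5 − 9.3 − 8.8 − 15.0 − 9.9 − 17.4 − 13.5 + 3.3 + 5.1 + 3.5 + 5.8 − 1.8 = 86.0%
P(none) = 100% − 86.0% = 14.0%

14.0%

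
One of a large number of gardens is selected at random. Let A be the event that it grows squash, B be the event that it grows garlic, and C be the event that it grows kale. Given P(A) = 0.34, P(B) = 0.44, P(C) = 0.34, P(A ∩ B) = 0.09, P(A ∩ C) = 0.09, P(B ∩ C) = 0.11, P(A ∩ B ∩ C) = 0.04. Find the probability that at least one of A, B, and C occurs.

P(A ∪ B ∪ C) = 0.34 + 0.44 + 0.34 − 0.09 − 0.09 − 0.11 + 0.04 = 0.87

0.87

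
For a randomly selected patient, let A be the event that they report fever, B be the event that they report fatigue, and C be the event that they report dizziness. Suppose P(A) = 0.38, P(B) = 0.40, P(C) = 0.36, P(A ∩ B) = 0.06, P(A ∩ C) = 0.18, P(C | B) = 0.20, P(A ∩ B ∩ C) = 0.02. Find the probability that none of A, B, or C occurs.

P(B ∩ C) = P(B)·P(C|B) = 0.40 × 0.20 = 0.08
P(A ∪ B ∪ C) = 0.38 + 0.40 + 0.36 − 0.06 − 0.18 − 0.08 + 0.02 = 0.84
P(none) = 1 − 0.84 = 0.16

0.16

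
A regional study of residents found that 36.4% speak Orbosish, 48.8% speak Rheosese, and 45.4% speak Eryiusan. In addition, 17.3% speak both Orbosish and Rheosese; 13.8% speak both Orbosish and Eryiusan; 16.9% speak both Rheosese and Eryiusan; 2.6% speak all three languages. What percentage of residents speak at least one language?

85.2%

By inclusion–exclusion:
P(union) = 36.4 + 48.8 + 45.4 − 17.3 − 13.8 − 16.9 + 2.6 = 85.2%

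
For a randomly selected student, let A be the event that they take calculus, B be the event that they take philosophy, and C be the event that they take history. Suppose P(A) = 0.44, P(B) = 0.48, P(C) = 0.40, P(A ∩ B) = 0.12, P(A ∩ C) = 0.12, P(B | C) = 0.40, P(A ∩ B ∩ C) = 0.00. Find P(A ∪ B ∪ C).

0.92

P(B ∩ C) = P(C)·P(B|C) = 0.40 × 0.40 = 0.16
Using inclusion–exclusion:
P(A ∪ B ∪ C) = 0.44 + 0.48 + 0.40 − 0.12 − 0.12 − 0.16 + 0.00 = 0.92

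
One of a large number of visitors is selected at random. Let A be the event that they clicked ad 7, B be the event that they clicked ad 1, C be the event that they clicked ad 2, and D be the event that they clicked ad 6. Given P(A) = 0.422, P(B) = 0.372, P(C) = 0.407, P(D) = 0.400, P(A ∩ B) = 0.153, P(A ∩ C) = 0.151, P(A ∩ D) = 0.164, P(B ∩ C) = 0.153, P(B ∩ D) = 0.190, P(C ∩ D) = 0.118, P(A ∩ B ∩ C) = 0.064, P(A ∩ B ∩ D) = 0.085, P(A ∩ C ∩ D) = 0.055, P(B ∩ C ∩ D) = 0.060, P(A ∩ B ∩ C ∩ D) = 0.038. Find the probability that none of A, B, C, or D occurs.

0.102

P(A ∪ B ∪ C ∪ D) = 0.422 + 0.372 + 0.407 + 0.400 − 0.153 − 0.151 − 0.164 − 0.153 − 0.190 − 0.118 + 0.064 + 0.085 + 0.055 + 0.060 − 0.038 = 0.898
P(none) = 1 − 0.898 = 0.102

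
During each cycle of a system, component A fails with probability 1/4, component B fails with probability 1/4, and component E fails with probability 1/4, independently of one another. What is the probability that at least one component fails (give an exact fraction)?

37/64

Since the events are independent, P(none) is the product of the individual non-occurrence probabilities.
P(none) = (1 − 1/4) × (1 − 1/4) × (1 − 1/4) = 3/4 × 3/4 × 3/4 = 27/64
P(at least one) = 1 − 27/64 = 37/64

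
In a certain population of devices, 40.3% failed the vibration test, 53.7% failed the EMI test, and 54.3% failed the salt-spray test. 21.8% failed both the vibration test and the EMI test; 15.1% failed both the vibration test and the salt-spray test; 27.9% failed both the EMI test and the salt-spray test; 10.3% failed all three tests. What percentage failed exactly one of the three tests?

P(exactly one) = 40.3 + 53.7 + 54.3 − 2·21.8 − 2·15.1 − 2·27.9 + 3·10.3 = 49.6%

49.6%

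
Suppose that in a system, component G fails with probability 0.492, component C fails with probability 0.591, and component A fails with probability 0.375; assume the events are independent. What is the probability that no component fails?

0.1298575

P(none) = (1 − 0.492) × (1 − 0.591) × (1 − 0.375) = 0.508 × 0.409 × 0.625 = 0.1298575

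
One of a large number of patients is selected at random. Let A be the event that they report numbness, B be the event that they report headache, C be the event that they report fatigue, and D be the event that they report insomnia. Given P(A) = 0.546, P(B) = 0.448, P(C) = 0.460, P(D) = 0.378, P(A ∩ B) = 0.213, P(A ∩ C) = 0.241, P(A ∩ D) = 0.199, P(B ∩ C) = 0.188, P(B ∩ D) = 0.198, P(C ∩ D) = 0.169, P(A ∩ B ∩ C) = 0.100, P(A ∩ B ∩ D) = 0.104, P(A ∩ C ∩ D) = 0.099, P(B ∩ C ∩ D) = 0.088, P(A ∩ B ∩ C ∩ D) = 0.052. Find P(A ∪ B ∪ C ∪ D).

0.963

P(A ∪ B ∪ C ∪ D) = 0.546 + 0.448 + 0.460 + 0.378 − 0.213 − 0.241 − 0.199 − 0.188 − 0.198 − 0.169 + 0.100 + 0.104 + 0.099 + 0.088 − 0.052 = 0.963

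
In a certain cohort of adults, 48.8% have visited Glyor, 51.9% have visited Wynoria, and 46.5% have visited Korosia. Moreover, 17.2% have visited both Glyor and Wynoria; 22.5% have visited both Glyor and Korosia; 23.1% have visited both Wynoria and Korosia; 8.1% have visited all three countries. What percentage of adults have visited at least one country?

92.5%

P(at least one) = 48.8 + 51.9 + 46.5 − 17.2 − 22.5 − 23.1 + 8.1 = 92.5%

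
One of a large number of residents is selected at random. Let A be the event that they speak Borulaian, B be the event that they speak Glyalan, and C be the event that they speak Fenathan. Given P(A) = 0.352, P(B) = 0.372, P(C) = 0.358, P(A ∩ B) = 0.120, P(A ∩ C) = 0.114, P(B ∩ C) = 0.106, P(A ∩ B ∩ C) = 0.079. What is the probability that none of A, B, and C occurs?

By inclusion–exclusion:
P(A ∪ B ∪ C) = 0.352 + 0.372 + 0.358 − 0.120 − 0.114 − 0.106 + 0.079 = 0.821
P(none) = 1 − 0.821 = 0.179

0.179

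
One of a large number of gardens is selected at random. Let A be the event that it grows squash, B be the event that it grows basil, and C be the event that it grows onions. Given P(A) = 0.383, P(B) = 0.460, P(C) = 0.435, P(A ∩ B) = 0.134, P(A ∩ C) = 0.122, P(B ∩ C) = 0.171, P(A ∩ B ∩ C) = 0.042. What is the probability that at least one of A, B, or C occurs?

0.893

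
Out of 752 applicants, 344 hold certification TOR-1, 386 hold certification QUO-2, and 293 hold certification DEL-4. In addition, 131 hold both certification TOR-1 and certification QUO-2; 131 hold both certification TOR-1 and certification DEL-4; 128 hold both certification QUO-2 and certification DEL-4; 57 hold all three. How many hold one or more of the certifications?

690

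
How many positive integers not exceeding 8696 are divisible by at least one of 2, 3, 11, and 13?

⌊8696/2⌋ + ⌊8696/3⌋ + ⌊8696/11⌋ + ⌊8696/13⌋ − ⌊8696/6⌋ − ⌊8696/22⌋ − ⌊8696/26⌋ − ⌊8696/33⌋ − ⌊8696/39⌋ − ⌊8696/143⌋ + ⌊8696/66⌋ + ⌊8696/78⌋ + ⌊8696/286⌋ + ⌊8696/429⌋ − ⌊8696/858⌋ = 4348 + 2898 + 790 + 668 − 1449 − 395 − 334 − 263 − 222 − 60 + 131 + 111 + 30 + 20 − 10 = 6263

6263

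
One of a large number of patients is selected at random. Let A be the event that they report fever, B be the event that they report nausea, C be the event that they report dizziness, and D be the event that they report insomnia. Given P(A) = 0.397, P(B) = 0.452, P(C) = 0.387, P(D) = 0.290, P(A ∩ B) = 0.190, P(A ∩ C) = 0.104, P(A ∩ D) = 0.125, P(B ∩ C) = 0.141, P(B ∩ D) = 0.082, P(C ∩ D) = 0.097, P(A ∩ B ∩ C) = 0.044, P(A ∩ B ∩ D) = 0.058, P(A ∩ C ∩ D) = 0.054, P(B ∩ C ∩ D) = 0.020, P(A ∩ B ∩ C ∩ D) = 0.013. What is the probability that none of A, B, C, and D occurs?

P(A ∪ B ∪ C ∪ D) = 0.397 + 0.452 + 0.387 + 0.290 − 0.190 − 0.104 − 0.125 − 0.141 − 0.082 − 0.097 + 0.044 + 0.058 + 0.054 + 0.020 − 0.013 = 0.950
P(none) = 1 − 0.950 = 0.050

0.050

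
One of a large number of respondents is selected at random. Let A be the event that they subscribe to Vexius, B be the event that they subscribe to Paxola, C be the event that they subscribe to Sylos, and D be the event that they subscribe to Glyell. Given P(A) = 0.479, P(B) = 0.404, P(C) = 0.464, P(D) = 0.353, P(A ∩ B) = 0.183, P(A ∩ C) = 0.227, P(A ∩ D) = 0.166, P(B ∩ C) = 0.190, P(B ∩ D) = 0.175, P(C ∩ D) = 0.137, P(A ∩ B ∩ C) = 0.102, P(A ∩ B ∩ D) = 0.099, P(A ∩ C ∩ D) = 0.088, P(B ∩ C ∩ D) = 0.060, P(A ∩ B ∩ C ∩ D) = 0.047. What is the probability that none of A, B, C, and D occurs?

P(A ∪ B ∪ C ∪ D) = 0.479 + 0.404 + 0.464 + 0.353 − 0.183 − 0.227 − 0.166 − 0.190 − 0.175 − 0.137 + 0.102 + 0.099 + 0.088 + 0.060 − 0.047 = 0.924
P(none) = 1 − 0.924 = 0.076

0.076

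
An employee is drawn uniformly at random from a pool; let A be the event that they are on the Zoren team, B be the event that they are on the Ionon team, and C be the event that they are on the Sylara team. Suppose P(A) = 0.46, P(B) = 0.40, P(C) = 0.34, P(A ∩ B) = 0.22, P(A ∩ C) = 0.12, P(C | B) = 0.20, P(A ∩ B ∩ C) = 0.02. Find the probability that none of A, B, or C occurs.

0.20

P(B ∩ C) = P(B)·P(C|B) = 0.40 × 0.20 = 0.08
Using inclusion–exclusion:
P(A ∪ B ∪ C) = 0.46 + 0.40 + 0.34 − 0.22 − 0.12 − 0.08 + 0.02 = 0.80
P(none) = 1 − 0.80 = 0.20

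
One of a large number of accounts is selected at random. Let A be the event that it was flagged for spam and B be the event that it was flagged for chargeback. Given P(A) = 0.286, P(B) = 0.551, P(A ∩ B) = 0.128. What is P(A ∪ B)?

By inclusion-exclusion,
P(A ∪ B) = 0.286 + 0.551 − 0.128 = 0.709

0.709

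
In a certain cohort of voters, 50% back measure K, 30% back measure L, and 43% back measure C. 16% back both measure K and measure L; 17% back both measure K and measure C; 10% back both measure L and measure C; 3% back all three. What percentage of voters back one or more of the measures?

83%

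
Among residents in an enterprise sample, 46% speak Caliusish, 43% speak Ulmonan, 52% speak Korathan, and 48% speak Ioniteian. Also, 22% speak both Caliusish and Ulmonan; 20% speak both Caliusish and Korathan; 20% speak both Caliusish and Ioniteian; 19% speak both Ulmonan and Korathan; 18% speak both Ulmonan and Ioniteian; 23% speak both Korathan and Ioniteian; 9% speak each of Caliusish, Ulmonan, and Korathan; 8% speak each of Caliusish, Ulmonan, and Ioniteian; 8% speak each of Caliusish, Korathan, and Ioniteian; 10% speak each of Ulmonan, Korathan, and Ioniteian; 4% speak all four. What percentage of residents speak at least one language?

By inclusion-exclusion,
P(≥1) = 46 + 43 + 52 + 48 − 22 − 20 − 20 − 19 − 18 − 23 + 9 + 8 + 8 + 10 − 4 = 98%

98%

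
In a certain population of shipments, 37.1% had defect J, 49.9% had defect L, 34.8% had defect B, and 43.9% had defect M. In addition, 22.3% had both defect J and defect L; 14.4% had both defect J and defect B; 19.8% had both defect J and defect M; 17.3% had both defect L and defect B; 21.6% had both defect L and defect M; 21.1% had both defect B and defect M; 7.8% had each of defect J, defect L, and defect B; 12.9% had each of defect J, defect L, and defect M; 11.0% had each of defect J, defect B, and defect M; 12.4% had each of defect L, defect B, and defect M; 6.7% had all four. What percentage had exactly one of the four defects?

Using the inclusion–exclusion count for exactly one event:
P(exactly one) = 37.1 + 49.9 + 34.8 + 43.9 − 2·22.3 − 2·14.4 − 2·19.8 − 2·17.3 − 2·21.6 − 2·21.1 + 3·7.8 + 3·12.9 + 3·11.0 + 3·12.4 − 4·6.7 = 38.2%

38.2%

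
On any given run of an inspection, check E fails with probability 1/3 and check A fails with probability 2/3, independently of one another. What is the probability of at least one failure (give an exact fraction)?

7/9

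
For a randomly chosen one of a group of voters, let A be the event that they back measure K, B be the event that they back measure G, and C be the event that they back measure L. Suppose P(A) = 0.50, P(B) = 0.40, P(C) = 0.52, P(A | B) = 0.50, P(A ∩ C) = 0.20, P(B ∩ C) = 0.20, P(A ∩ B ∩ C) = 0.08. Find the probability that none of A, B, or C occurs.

0.10

P(A ∩ B) = P(B)·P(A|B) = 0.40 × 0.50 = 0.20
P(A ∪ B ∪ C) = 0.50 + 0.40 + 0.52 − 0.20 − 0.20 − 0.20 + 0.08 = 0.90
P(none) = 1 − 0.90 = 0.10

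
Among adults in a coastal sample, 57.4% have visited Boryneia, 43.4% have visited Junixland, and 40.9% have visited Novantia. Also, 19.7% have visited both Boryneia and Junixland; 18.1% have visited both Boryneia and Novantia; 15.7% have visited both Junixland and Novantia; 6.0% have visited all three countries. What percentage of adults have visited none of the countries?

5.8%

Inclusion–exclusion gives
P(at least one) = 57.4 + 43.4 + 40.9 − 19.7 − 18.1 − 15.7 + 6.0 = 94.2%
P(none) = 100% − 94.2% = 5.8%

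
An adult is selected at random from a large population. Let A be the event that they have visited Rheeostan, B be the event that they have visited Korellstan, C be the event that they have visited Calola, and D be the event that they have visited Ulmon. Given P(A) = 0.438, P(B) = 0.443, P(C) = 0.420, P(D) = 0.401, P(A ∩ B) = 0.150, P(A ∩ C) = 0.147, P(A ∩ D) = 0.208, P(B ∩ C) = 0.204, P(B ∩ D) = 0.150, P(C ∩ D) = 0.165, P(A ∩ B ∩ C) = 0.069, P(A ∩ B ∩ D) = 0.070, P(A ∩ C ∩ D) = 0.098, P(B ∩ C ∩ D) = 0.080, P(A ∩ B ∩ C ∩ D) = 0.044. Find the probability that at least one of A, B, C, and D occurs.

P(A ∪ B ∪ C ∪ D) = 0.438 + 0.443 + 0.420 + 0.401 − 0.150 − 0.147 − 0.208 − 0.204 − 0.150 − 0.165 + 0.069 + 0.070 + 0.098 + 0.080 − 0.044 = 0.951

0.951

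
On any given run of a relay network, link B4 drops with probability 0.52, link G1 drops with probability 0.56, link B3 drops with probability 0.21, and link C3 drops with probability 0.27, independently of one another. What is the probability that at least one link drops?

P(none) = (1 − 0.52) × (1 − 0.56) × (1 − 0.21) × (1 − 0.27) = 0.48 × 0.44 × 0.79 × 0.73 = 0.12179904
P(at least one) = 1 − 0.12179904 = 0.87820096

0.87820096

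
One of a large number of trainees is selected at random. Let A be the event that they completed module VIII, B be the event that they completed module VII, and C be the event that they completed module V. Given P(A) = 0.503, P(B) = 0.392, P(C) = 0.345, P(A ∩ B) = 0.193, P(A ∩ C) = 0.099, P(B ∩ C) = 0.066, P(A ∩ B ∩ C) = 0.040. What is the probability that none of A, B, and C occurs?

0.078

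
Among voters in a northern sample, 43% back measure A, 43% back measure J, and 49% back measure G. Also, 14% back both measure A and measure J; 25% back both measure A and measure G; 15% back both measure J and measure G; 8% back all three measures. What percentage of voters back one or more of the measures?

89%

By inclusion-exclusion,
P(≥1) = 43 + 43 + 49 − 14 − 25 − 15 + 8 = 89%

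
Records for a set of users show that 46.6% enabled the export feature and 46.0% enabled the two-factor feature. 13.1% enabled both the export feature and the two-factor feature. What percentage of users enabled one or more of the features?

79.5%

Apply inclusion-exclusion:
P(at least one) = 46.6 + 46.0 − 13.1 = 79.5%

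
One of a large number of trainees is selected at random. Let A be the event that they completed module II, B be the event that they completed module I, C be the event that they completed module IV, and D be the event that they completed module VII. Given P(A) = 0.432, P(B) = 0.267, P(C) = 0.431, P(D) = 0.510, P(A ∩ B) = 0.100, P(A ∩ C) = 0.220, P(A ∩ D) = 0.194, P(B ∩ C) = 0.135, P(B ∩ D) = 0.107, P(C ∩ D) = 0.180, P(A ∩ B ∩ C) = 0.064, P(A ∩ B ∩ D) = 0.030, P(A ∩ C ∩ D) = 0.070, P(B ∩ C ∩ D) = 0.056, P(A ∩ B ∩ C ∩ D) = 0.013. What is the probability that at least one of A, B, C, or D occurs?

0.911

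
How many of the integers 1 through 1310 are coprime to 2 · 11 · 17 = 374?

560

655 + 119 + 77 − 59 − 38 − 7 + 3 = 750
1310 − 750 = 560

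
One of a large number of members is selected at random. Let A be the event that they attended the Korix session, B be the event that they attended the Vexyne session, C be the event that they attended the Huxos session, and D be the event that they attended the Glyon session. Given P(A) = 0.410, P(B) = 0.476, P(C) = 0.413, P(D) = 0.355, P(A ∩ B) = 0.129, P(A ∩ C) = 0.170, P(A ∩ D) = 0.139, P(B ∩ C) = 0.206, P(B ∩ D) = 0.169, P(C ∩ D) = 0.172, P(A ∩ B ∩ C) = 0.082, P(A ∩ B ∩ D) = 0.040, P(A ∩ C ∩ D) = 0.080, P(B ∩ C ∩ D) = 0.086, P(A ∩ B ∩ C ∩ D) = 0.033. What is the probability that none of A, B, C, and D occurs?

0.076

P(A ∪ B ∪ C ∪ D) = 0.410 + 0.476 + 0.413 + 0.355 − 0.129 − 0.170 − 0.139 − 0.206 − 0.169 − 0.172 + 0.082 + 0.040 + 0.080 + 0.086 − 0.033 = 0.924
P(none) = 1 − 0.924 = 0.076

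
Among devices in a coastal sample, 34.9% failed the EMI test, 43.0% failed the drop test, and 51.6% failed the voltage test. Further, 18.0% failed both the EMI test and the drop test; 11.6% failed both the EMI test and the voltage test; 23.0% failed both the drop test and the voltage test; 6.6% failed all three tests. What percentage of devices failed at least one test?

P(≥1) = 34.9 + 43.0 + 51.6 − 18.0 − 11.6 − 23.0 + 6.6 = 83.5%

83.5%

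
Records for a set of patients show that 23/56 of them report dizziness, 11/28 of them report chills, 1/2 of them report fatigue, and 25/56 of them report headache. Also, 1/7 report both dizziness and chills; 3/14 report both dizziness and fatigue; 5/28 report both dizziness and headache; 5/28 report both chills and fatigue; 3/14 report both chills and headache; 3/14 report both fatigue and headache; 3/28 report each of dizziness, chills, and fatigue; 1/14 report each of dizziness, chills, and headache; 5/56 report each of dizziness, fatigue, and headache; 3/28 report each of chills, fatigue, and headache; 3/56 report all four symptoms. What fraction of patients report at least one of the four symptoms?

P(union) = 23/56 + 11/28 + 1/2 + 25/56 − 1/7 − 3/14 − 5/28 − 5/28 − 3/14 − 3/14 + 3/28 + 1/14 + 5/56 + 3/28 − 3/56 = 13/14

13/14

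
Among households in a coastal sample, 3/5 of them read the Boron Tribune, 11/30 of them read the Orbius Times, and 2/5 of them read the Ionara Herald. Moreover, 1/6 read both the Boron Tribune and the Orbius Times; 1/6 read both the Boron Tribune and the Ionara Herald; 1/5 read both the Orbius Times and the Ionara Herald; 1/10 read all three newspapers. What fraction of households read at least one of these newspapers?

Inclusion–exclusion gives
P(≥1) = 3/5 + 11/30 + 2/5 − 1/6 − 1/6 − 1/5 + 1/10 = 14/15

14/15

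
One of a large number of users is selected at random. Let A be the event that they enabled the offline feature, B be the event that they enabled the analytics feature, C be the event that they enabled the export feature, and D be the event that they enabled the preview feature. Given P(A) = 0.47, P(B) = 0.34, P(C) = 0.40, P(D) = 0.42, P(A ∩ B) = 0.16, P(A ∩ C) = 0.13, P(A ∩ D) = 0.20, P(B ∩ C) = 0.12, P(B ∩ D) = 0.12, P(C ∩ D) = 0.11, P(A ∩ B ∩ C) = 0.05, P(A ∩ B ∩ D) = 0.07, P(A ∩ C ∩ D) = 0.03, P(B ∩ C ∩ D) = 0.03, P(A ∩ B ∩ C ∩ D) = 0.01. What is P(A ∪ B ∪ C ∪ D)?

0.96

P(A ∪ B ∪ C ∪ D) = 0.47 + 0.34 + 0.40 + 0.42 − 0.16 − 0.13 − 0.20 − 0.12 − 0.12 − 0.11 + 0.05 + 0.07 + 0.03 + 0.03 − 0.01 = 0.96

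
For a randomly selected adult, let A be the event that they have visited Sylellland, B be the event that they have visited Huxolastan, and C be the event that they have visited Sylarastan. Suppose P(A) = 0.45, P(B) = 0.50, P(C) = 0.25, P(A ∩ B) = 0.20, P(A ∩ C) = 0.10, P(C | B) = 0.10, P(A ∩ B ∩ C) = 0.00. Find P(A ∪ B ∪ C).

P(B ∩ C) = P(B)·P(C|B) = 0.50 × 0.10 = 0.05
By inclusion-exclusion,
P(A ∪ B ∪ C) = 0.45 + 0.50 + 0.25 − 0.20 − 0.10 − 0.05 + 0.00 = 0.85

0.85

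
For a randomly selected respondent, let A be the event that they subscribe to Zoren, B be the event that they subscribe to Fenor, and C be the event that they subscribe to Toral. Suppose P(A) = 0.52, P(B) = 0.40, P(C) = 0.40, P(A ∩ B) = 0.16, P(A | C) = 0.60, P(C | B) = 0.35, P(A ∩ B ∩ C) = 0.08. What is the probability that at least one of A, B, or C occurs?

0.86

P(A ∩ C) = P(C)·P(A|C) = 0.40 × 0.60 = 0.24
P(B ∩ C) = P(B)·P(C|B) = 0.40 × 0.35 = 0.14
P(A ∪ B ∪ C) = 0.52 + 0.40 + 0.40 − 0.16 − 0.24 − 0.14 + 0.08 = 0.86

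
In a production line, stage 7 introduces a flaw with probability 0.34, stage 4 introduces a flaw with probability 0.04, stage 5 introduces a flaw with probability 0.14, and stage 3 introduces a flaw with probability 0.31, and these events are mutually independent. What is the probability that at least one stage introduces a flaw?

0.62402176

P(none) = (1 − 0.34) × (1 − 0.04) × (1 − 0.14) × (1 − 0.31) = 0.66 × 0.96 × 0.86 × 0.69 = 0.37597824
P(at least one) = 1 − 0.37597824 = 0.62402176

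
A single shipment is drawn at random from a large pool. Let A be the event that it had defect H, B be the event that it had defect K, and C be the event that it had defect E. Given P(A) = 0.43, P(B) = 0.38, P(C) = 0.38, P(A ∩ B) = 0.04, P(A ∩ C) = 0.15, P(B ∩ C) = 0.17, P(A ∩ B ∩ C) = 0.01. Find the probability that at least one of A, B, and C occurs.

0.84

By inclusion–exclusion:
P(A ∪ B ∪ C) = 0.43 + 0.38 + 0.38 − 0.04 − 0.15 − 0.17 + 0.01 = 0.84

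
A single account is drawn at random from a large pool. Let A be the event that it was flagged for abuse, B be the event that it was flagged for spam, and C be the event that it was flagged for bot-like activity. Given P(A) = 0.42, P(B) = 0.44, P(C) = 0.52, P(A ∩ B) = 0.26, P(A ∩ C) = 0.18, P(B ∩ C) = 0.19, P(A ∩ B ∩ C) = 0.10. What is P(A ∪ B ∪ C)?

0.85

Inclusion–exclusion gives
P(A ∪ B ∪ C) = 0.42 + 0.44 + 0.52 − 0.26 − 0.18 − 0.19 + 0.10 = 0.85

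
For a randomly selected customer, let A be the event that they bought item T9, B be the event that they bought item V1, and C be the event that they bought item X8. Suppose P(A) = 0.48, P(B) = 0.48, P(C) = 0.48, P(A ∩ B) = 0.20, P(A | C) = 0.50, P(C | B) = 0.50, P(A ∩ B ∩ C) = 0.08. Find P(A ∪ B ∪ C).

P(A ∩ C) = P(C)·P(A|C) = 0.48 × 0.50 = 0.24
P(B ∩ C) = P(B)·P(C|B) = 0.48 × 0.50 = 0.24
Apply inclusion-exclusion:
P(A ∪ B ∪ C) = 0.48 + 0.48 + 0.48 − 0.20 − 0.24 − 0.24 + 0.08 = 0.84

0.84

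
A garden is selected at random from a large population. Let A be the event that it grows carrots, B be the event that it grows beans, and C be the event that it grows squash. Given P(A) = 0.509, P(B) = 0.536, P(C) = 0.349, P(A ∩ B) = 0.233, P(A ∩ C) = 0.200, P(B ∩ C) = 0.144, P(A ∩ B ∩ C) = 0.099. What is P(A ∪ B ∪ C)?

Inclusion–exclusion gives
P(A ∪ B ∪ C) = 0.509 + 0.536 + 0.349 − 0.233 − 0.200 − 0.144 + 0.099 = 0.916

0.916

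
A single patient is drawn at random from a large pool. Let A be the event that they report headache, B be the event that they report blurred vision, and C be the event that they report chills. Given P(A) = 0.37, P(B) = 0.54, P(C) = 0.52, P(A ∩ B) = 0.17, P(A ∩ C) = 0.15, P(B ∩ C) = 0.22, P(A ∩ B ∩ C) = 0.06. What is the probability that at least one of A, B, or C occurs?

P(A ∪ B ∪ C) = 0.37 + 0.54 + 0.52 − 0.17 − 0.15 − 0.22 + 0.06 = 0.95

0.95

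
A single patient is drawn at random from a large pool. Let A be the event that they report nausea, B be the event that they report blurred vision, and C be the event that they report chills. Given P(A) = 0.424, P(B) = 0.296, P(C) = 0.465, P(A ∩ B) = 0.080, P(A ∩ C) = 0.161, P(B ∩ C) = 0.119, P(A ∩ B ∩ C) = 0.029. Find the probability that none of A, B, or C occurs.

P(A ∪ B ∪ C) = 0.424 + 0.296 + 0.465 − 0.080 − 0.161 − 0.119 + 0.029 = 0.854
P(none) = 1 − 0.854 = 0.146

0.146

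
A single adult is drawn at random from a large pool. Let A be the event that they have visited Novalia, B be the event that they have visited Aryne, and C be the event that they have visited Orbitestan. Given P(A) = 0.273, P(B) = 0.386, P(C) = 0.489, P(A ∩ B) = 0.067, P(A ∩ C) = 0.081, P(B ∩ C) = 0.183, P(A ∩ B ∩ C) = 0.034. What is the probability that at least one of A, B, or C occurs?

0.851

P(A ∪ B ∪ C) = 0.273 + 0.386 + 0.489 − 0.067 − 0.081 − 0.183 + 0.034 = 0.851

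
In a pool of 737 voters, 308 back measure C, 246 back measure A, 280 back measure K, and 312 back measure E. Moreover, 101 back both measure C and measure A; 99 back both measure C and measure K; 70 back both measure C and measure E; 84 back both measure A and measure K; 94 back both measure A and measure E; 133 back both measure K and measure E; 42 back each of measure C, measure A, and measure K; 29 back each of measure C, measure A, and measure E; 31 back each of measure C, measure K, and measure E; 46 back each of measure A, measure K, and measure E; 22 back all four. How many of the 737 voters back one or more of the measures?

By inclusion-exclusion,
|union| = 308 + 246 + 280 + 312 − 101 − 99 − 70 − 84 − 94 − 133 + 42 + 29 + 31 + 46 − 22 = 691

691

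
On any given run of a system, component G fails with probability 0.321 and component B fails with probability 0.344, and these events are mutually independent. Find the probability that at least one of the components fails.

0.554576

Independence gives P(none) = ∏(1 − pᵢ).
P(none) = (1 − 0.321) × (1 − 0.344) = 0.679 × 0.656 = 0.445424
P(at least one) = 1 − 0.445424 = 0.554576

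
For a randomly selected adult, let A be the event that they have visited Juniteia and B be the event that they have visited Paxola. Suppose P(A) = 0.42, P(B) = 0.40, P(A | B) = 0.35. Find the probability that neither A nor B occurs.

P(A ∩ B) = P(B)·P(A|B) = 0.40 × 0.35 = 0.14
P(A ∪ B) = 0.42 + 0.40 − 0.14 = 0.68
P(none) = 1 − 0.68 = 0.32

0.32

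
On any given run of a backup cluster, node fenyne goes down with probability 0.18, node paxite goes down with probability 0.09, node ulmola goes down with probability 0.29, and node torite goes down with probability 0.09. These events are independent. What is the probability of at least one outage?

P(none) = (1 − 0.18) × (1 − 0.09) × (1 − 0.29) × (1 − 0.09) = 0.82 × 0.91 × 0.71 × 0.91 = 0.48211982
P(at least one) = 1 − 0.48211982 = 0.51788018

0.51788018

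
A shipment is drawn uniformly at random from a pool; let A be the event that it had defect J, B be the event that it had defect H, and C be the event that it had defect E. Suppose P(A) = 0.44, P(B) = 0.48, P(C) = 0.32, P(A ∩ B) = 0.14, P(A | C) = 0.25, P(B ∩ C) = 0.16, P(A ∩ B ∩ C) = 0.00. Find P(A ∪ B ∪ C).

0.86

P(A ∩ C) = P(C)·P(A|C) = 0.32 × 0.25 = 0.08
By inclusion-exclusion,
P(A ∪ B ∪ C) = 0.44 + 0.48 + 0.32 − 0.14 − 0.08 − 0.16 + 0.00 = 0.86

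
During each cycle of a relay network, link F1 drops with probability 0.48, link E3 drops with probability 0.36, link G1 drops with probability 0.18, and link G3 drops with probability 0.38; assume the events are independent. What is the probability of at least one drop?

Since the events are independent, P(none) is the product of the individual non-occurrence probabilities.
P(none) = (1 − 0.48) × (1 − 0.36) × (1 − 0.18) × (1 − 0.38) = 0.52 × 0.64 × 0.82 × 0.62 = 0.16919552
P(at least one) = 1 − 0.16919552 = 0.83080448

0.83080448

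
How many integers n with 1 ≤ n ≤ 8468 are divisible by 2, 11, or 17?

4845

By inclusion-exclusion,
floor(8468/2) + floor(8468/11) + floor(8468/17) − floor(8468/22) − floor(8468/34) − floor(8468/187) + floor(8468/374) = 4234 + 769 + 498 − 384 − 249 − 45 + 22 = 4845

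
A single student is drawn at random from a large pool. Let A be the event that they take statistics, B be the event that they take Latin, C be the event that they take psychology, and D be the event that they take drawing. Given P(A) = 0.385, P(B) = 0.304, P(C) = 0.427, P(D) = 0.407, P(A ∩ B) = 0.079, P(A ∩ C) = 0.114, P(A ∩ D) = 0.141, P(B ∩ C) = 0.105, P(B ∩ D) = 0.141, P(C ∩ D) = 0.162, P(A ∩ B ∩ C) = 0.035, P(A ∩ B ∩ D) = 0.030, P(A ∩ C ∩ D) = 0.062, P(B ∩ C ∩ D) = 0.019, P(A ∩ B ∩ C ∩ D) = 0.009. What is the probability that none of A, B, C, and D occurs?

Using inclusion–exclusion:
P(A ∪ B ∪ C ∪ D) = 0.385 + 0.304 + 0.427 + 0.407 − 0.079 − 0.114 − 0.141 − 0.105 − 0.141 − 0.162 + 0.035 + 0.030 + 0.062 + 0.019 − 0.009 = 0.918
P(none) = 1 − 0.918 = 0.082

0.082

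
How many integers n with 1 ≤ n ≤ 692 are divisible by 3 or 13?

Inclusion–exclusion gives
230 + 53 − 17 = 266

266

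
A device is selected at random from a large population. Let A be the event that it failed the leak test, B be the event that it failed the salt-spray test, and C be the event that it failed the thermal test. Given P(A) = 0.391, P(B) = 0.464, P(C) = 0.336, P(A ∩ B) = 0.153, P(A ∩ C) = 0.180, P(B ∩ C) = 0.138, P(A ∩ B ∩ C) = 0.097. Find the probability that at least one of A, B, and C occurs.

Using inclusion–exclusion:
P(A ∪ B ∪ C) = 0.391 + 0.464 + 0.336 − 0.153 − 0.180 − 0.138 + 0.097 = 0.817

0.817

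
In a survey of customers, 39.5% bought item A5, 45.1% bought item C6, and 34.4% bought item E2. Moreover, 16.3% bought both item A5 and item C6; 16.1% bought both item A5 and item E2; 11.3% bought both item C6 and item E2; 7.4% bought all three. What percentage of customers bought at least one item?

82.7%

Apply inclusion-exclusion:
P(≥1) = 39.5 + 45.1 + 34.4 − 16.3 − 16.1 − 11.3 + 7.4 = 82.7%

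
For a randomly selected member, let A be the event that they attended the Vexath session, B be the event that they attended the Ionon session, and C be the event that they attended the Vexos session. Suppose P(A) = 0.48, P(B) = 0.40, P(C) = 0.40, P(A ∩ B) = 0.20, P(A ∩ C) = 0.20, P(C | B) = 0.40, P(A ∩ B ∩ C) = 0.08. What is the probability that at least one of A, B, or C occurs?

0.80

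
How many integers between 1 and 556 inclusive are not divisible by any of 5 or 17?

419

⌊556/5⌋ + ⌊556/17⌋ − ⌊556/85⌋ = 111 + 32 − 6 = 137
556 − 137 = 419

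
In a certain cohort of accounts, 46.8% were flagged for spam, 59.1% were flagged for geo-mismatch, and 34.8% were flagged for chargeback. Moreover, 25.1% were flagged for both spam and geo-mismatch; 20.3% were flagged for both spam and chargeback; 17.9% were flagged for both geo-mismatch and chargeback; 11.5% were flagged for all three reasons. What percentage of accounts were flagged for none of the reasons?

Using inclusion–exclusion:
P(≥1) = 46.8 + 59.1 + 34.8 − 25.1 − 20.3 − 17.9 + 11.5 = 88.9%
P(none) = 100% − 88.9% = 11.1%

11.1%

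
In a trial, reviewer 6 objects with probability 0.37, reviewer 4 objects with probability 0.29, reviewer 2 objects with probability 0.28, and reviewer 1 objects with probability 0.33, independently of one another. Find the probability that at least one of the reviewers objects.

0.78422248

P(none) = (1 − 0.37) × (1 − 0.29) × (1 − 0.28) × (1 − 0.33) = 0.63 × 0.71 × 0.72 × 0.67 = 0.21577752
P(at least one) = 1 − 0.21577752 = 0.78422248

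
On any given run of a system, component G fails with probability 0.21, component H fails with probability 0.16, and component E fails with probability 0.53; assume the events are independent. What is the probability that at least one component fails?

Since the events are independent, P(none) is the product of the individual non-occurrence probabilities.
P(none) = (1 − 0.21) × (1 − 0.16) × (1 − 0.53) = 0.79 × 0.84 × 0.47 = 0.311892
P(at least one) = 1 − 0.311892 = 0.688108

0.688108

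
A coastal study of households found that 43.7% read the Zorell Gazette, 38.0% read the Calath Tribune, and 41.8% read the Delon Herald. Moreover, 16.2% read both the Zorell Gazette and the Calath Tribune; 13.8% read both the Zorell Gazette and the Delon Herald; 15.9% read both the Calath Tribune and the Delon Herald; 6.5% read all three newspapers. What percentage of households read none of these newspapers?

15.9%

By inclusion–exclusion:
P(union) = 43.7 + 38.0 + 41.8 − 16.2 − 13.8 − 15.9 + 6.5 = 84.1%
P(none) = 100% − 84.1% = 15.9%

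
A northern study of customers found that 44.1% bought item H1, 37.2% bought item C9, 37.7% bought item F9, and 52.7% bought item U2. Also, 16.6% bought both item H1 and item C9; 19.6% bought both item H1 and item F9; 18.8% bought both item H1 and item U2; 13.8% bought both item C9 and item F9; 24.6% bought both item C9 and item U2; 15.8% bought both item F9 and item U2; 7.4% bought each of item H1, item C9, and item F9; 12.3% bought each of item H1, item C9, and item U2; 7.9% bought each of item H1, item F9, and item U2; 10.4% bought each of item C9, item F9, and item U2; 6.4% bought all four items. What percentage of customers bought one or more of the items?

By inclusion–exclusion:
P(at least one) = 44.1 + 37.2 + 37.7 + 52.7 − 16.6 − 19.6 − 18.8 − 13.8 − 24.6 − 15.8 + 7.4 + 12.3 + 7.9 + 10.4 − 6.4 = 94.1%

94.1%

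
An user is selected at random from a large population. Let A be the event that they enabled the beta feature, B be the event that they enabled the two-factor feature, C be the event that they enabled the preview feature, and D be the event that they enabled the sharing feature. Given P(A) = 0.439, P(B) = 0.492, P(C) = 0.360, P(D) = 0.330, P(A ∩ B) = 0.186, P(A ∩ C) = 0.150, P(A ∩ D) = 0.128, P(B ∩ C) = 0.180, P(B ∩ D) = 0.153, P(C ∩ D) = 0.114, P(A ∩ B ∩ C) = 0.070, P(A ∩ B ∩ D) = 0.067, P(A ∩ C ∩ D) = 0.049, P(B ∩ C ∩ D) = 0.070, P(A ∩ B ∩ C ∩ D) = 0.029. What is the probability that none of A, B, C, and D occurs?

P(A ∪ B ∪ C ∪ D) = 0.439 + 0.492 + 0.360 + 0.330 − 0.186 − 0.150 − 0.128 − 0.180 − 0.153 − 0.114 + 0.070 + 0.067 + 0.049 + 0.070 − 0.029 = 0.937
P(none) = 1 − 0.937 = 0.063

0.063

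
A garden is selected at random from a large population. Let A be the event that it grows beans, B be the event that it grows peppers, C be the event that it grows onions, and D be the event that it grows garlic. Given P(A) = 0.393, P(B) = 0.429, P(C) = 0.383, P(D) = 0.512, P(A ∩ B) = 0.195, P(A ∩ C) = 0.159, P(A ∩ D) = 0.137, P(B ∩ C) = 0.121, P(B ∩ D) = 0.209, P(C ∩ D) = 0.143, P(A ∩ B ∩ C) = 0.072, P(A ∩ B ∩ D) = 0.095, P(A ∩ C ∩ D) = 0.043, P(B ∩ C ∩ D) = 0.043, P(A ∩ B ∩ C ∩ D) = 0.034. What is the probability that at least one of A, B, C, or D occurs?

0.972

P(A ∪ B ∪ C ∪ D) = 0.393 + 0.429 + 0.383 + 0.512 − 0.195 − 0.159 − 0.137 − 0.121 − 0.209 − 0.143 + 0.072 + 0.095 + 0.043 + 0.043 − 0.034 = 0.972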